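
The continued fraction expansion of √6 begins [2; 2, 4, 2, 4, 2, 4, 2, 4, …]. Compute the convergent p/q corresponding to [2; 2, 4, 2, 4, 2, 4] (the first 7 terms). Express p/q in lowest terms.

Compute successive convergents:
a_0 = 2: 2/1
a_1 = 2: 5/2
a_2 = 4: 22/9
a_3 = 2: 49/20
a_4 = 4: 218/89
a_5 = 2: 485/198
a_6 = 4: 2158/881

2158/881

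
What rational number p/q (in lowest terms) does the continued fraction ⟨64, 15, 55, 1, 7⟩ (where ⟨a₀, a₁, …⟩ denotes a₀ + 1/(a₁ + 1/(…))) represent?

430079/6713

a_0 = 64: 64/1
a_1 = 15: 961/15
a_2 = 55: 52919/826
a_3 = 1: 53880/841
a_4 = 7: 430079/6713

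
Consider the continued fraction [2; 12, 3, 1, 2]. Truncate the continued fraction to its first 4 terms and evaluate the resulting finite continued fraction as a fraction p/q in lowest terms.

Collapse the nested fraction from the inside out:
Start with 1.
3 + 1/(1/1) = 3 + 1/1 = 4/1
12 + 1/(4/1) = 12 + 1/4 = 49/4
2 + 1/(49/4) = 2 + 4/49 = 102/49

102/49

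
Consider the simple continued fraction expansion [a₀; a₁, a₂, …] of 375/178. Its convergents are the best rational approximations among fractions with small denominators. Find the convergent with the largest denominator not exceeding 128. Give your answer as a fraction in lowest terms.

List convergents until the denominator exceeds the bound:
a_0 = 2: 2/1  (≤ bound)
a_1 = 9: 19/9  (≤ bound)
a_2 = 2: 40/19  (≤ bound)
a_3 = 1: 59/28  (≤ bound)
a_4 = 2: 158/75  (≤ bound)
a_5 = 2: 375/178  (> 128, stop)

158/75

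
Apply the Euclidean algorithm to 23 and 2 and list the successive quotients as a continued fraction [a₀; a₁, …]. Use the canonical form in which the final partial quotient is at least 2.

⌊23/2⌋ = 11, remainder 1
⌊2/1⌋ = 2, remainder 0

[11; 2]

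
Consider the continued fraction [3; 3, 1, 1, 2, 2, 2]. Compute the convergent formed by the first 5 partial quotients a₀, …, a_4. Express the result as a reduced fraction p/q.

59/18

Start with 2.
1 + 1/(2/1) = 1 + 1/2 = 3/2
1 + 1/(3/2) = 1 + 2/3 = 5/3
3 + 1/(5/3) = 3 + 3/5 = 18/5
3 + 1/(18/5) = 3 + 5/18 = 59/18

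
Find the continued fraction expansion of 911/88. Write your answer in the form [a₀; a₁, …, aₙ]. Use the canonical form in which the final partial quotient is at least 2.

911 = 10·88 + 31, so a_0 = 10
88 = 2·31 + 26, so a_1 = 2
31 = 1·26 + 5, so a_2 = 1
26 = 5·5 + 1, so a_3 = 5
5 = 5·1 + 0, so a_4 = 5

[10; 2, 1, 5, 5]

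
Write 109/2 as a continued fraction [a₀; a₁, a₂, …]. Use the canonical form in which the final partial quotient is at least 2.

[54; 2]

Repeatedly divide and take the remainder:
109 = 54·2 + 1, so a_0 = 54
2 = 2·1 + 0, so a_1 = 2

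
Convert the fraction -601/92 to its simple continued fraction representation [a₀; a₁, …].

⌊-601/92⌋ = -7, remainder 43
⌊92/43⌋ = 2, remainder 6
⌊43/6⌋ = 7, remainder 1
⌊6/1⌋ = 6, remainder 0

[-7; 2, 7, 6]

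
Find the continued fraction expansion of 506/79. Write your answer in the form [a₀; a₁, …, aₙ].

[6; 2, 2, 7, 2]

Repeatedly divide and take the remainder:
506 ÷ 79 → quotient 6, remainder 32
79 ÷ 32 → quotient 2, remainder 15
32 ÷ 15 → quotient 2, remainder 2
15 ÷ 2 → quotient 7, remainder 1
2 ÷ 1 → quotient 2, remainder 0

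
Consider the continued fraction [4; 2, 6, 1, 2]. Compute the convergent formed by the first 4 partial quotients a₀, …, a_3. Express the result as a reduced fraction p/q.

67/15

Starting at the tail and folding back:
Start with 1.
6 + 1/(1/1) = 6 + 1/1 = 7/1
2 + 1/(7/1) = 2 + 1/7 = 15/7
4 + 1/(15/7) = 4 + 7/15 = 67/15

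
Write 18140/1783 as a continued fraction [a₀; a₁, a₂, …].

[10; 5, 1, 3, 38, 2]

18140 = 10·1783 + 310, so a_0 = 10
1783 = 5·310 + 233, so a_1 = 5
310 = 1·233 + 77, so a_2 = 1
233 = 3·77 + 2, so a_3 = 3
77 = 38·2 + 1, so a_4 = 38
2 = 2·1 + 0, so a_5 = 2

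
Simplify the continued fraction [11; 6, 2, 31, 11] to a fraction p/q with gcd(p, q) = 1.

50327/4512

a_0 = 11: 11/1
a_1 = 6: 67/6
a_2 = 2: 145/13
a_3 = 31: 4562/409
a_4 = 11: 50327/4512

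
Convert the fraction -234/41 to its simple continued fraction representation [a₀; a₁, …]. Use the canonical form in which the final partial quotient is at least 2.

[-6; 3, 2, 2, 2]

-234 = -6·41 + 12, so a_0 = -6
41 = 3·12 + 5, so a_1 = 3
12 = 2·5 + 2, so a_2 = 2
5 = 2·2 + 1, so a_3 = 2
2 = 2·1 + 0, so a_4 = 2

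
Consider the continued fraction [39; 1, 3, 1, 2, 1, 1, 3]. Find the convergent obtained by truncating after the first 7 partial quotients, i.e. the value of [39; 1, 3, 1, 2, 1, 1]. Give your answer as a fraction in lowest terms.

a_0 = 39: 39/1
a_1 = 1: 40/1
a_2 = 3: 159/4
a_3 = 1: 199/5
a_4 = 2: 557/14
a_5 = 1: 756/19
a_6 = 1: 1313/33

1313/33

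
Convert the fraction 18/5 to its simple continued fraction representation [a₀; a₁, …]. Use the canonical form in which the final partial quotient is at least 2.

18 ÷ 5 → quotient 3, remainder 3
5 ÷ 3 → quotient 1, remainder 2
3 ÷ 2 → quotient 1, remainder 1
2 ÷ 1 → quotient 2, remainder 0

[3; 1, 1, 2]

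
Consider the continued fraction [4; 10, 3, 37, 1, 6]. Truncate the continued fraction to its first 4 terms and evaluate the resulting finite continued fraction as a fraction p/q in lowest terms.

Collapse the nested fraction from the inside out:
Start with 37.
3 + 1/(37/1) = 3 + 1/37 = 112/37
10 + 1/(112/37) = 10 + 37/112 = 1157/112
4 + 1/(1157/112) = 4 + 112/1157 = 4740/1157

4740/1157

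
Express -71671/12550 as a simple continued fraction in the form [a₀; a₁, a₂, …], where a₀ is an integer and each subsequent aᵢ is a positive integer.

[-6; 3, 2, 5, 2, 21, 7]

⌊-71671/12550⌋ = -6, remainder 3629
⌊12550/3629⌋ = 3, remainder 1663
⌊3629/1663⌋ = 2, remainder 303
⌊1663/303⌋ = 5, remainder 148
⌊303/148⌋ = 2, remainder 7
⌊148/7⌋ = 21, remainder 1
⌊7/1⌋ = 7, remainder 0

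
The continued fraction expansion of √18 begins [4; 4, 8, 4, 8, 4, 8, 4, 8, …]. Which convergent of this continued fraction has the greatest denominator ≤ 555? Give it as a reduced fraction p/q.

List convergents until the denominator exceeds the bound:
a_0 = 4: 4/1  (≤ bound)
a_1 = 4: 17/4  (≤ bound)
a_2 = 8: 140/33  (≤ bound)
a_3 = 4: 577/136  (≤ bound)
a_4 = 8: 4756/1121  (> 555, stop)

577/136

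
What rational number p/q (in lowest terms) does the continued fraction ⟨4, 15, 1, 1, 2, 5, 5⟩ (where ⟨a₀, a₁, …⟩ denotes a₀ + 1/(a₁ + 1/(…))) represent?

a_0 = 4: 4/1
a_1 = 15: 61/15
a_2 = 1: 65/16
a_3 = 1: 126/31
a_4 = 2: 317/78
a_5 = 5: 1711/421
a_6 = 5: 8872/2183

8872/2183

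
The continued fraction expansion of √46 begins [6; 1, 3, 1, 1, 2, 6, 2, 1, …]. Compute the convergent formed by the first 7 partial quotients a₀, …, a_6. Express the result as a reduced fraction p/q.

Starting at the tail and folding back:
Start with 6.
2 + 1/(6/1) = 2 + 1/6 = 13/6
1 + 1/(13/6) = 1 + 6/13 = 19/13
1 + 1/(19/13) = 1 + 13/19 = 32/19
3 + 1/(32/19) = 3 + 19/32 = 115/32
1 + 1/(115/32) = 1 + 32/115 = 147/115
6 + 1/(147/115) = 6 + 115/147 = 997/147

997/147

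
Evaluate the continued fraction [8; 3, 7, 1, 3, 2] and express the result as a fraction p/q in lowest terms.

Start with 2.
3 + 1/(2/1) = 3 + 1/2 = 7/2
1 + 1/(7/2) = 1 + 2/7 = 9/7
7 + 1/(9/7) = 7 + 7/9 = 70/9
3 + 1/(70/9) = 3 + 9/70 = 219/70
8 + 1/(219/70) = 8 + 70/219 = 1822/219

1822/219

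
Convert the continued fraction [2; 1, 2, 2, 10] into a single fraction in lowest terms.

198/73

Start with 10.
2 + 1/(10/1) = 2 + 1/10 = 21/10
2 + 1/(21/10) = 2 + 10/21 = 52/21
1 + 1/(52/21) = 1 + 21/52 = 73/52
2 + 1/(73/52) = 2 + 52/73 = 198/73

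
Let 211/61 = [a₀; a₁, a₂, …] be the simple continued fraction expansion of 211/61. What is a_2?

211 = 3·61 + 28, so a_0 = 3
61 = 2·28 + 5, so a_1 = 2
28 = 5·5 + 3, so a_2 = 5

5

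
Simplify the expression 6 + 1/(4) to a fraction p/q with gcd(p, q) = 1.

25/4

Work from the innermost term outward:
Start with 4.
6 + 1/(4/1) = 6 + 1/4 = 25/4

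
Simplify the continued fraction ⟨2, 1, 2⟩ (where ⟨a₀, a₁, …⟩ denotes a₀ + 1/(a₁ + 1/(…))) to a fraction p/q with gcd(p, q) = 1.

Build up convergents one term at a time:
a_0 = 2: 2/1
a_1 = 1: 3/1
a_2 = 2: 8/3

8/3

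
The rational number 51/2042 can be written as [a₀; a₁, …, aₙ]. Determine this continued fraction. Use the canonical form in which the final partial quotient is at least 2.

[0; 40, 25, 2]

51 ÷ 2042 → quotient 0, remainder 51
2042 ÷ 51 → quotient 40, remainder 2
51 ÷ 2 → quotient 25, remainder 1
2 ÷ 1 → quotient 2, remainder 0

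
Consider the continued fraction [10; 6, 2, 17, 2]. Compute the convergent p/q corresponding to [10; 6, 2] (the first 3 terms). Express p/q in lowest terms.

132/13

a_0 = 10: 10/1
a_1 = 6: 61/6
a_2 = 2: 132/13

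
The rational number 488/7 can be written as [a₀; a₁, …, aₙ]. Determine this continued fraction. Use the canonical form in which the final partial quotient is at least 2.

488 ÷ 7 → quotient 69, remainder 5
7 ÷ 5 → quotient 1, remainder 2
5 ÷ 2 → quotient 2, remainder 1
2 ÷ 1 → quotient 2, remainder 0

[69; 1, 2, 2]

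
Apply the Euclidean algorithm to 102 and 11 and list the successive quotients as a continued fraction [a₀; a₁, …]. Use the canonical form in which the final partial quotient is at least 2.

102 = 9·11 + 3, so a_0 = 9
11 = 3·3 + 2, so a_1 = 3
3 = 1·2 + 1, so a_2 = 1
2 = 2·1 + 0, so a_3 = 2

[9; 3, 1, 2]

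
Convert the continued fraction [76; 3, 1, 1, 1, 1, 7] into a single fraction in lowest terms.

a_0 = 76: 76/1
a_1 = 3: 229/3
a_2 = 1: 305/4
a_3 = 1: 534/7
a_4 = 1: 839/11
a_5 = 1: 1373/18
a_6 = 7: 10450/137

10450/137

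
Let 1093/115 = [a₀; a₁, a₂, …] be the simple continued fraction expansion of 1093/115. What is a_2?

1093 ÷ 115 → quotient 9, remainder 58
115 ÷ 58 → quotient 1, remainder 57
58 ÷ 57 → quotient 1, remainder 1

1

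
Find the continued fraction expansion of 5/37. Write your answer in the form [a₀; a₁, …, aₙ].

[0; 7, 2, 2]

Repeatedly divide and take the remainder:
5 = 0·37 + 5, so a_0 = 0
37 = 7·5 + 2, so a_1 = 7
5 = 2·2 + 1, so a_2 = 2
2 = 2·1 + 0, so a_3 = 2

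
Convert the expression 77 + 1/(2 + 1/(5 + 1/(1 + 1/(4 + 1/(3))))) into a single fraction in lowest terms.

15647/202

Start with 3.
4 + 1/(3/1) = 4 + 1/3 = 13/3
1 + 1/(13/3) = 1 + 3/13 = 16/13
5 + 1/(16/13) = 5 + 13/16 = 93/16
2 + 1/(93/16) = 2 + 16/93 = 202/93
77 + 1/(202/93) = 77 + 93/202 = 15647/202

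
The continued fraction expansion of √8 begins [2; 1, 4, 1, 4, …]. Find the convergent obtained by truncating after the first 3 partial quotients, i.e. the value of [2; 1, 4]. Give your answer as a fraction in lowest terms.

14/5

Start with 4.
1 + 1/(4/1) = 1 + 1/4 = 5/4
2 + 1/(5/4) = 2 + 4/5 = 14/5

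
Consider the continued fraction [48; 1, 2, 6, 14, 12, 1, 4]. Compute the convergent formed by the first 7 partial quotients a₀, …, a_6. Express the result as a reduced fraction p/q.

Work from the innermost term outward:
Start with 1.
12 + 1/(1/1) = 12 + 1/1 = 13/1
14 + 1/(13/1) = 14 + 1/13 = 183/13
6 + 1/(183/13) = 6 + 13/183 = 1111/183
2 + 1/(1111/183) = 2 + 183/1111 = 2405/1111
1 + 1/(2405/1111) = 1 + 1111/2405 = 3516/2405
48 + 1/(3516/2405) = 48 + 2405/3516 = 171173/3516

171173/3516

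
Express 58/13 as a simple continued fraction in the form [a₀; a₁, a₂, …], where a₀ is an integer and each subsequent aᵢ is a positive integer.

58 ÷ 13 → quotient 4, remainder 6
13 ÷ 6 → quotient 2, remainder 1
6 ÷ 1 → quotient 6, remainder 0

[4; 2, 6]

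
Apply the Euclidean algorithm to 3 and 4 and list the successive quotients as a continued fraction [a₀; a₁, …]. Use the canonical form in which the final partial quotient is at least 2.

[0; 1, 3]

3 ÷ 4 → quotient 0, remainder 3
4 ÷ 3 → quotient 1, remainder 1
3 ÷ 1 → quotient 3, remainder 0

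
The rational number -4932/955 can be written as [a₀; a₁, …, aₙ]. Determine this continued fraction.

⌊-4932/955⌋ = -6, remainder 798
⌊955/798⌋ = 1, remainder 157
⌊798/157⌋ = 5, remainder 13
⌊157/13⌋ = 12, remainder 1
⌊13/1⌋ = 13, remainder 0

[-6; 1, 5, 12, 13]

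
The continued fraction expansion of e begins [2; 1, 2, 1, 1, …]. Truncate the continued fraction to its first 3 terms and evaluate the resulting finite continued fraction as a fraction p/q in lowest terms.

a_0 = 2: 2/1
a_1 = 1: 3/1
a_2 = 2: 8/3

8/3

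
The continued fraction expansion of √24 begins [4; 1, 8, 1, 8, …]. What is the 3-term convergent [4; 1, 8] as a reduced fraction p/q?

44/9

Start with 8.
1 + 1/(8/1) = 1 + 1/8 = 9/8
4 + 1/(9/8) = 4 + 8/9 = 44/9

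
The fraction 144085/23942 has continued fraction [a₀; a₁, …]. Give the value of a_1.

55

144085 = 6·23942 + 433, so a_0 = 6
23942 = 55·433 + 127, so a_1 = 55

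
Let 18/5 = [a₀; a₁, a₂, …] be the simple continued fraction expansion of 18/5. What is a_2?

1

18 ÷ 5 → quotient 3, remainder 3
5 ÷ 3 → quotient 1, remainder 2
3 ÷ 2 → quotient 1, remainder 1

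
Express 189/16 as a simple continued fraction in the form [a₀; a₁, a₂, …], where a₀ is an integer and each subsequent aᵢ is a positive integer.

[11; 1, 4, 3]

Apply division with remainder until the remainder is 0:
189 = 11·16 + 13, so a_0 = 11
16 = 1·13 + 3, so a_1 = 1
13 = 4·3 + 1, so a_2 = 4
3 = 3·1 + 0, so a_3 = 3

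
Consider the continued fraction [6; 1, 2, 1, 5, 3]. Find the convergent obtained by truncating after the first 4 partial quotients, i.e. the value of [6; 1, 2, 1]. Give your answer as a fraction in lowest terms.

27/4

Start with 1.
2 + 1/(1/1) = 2 + 1/1 = 3/1
1 + 1/(3/1) = 1 + 1/3 = 4/3
6 + 1/(4/3) = 6 + 3/4 = 27/4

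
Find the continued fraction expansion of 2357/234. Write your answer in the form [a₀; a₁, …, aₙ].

[10; 13, 1, 3, 4]

2357 = 10·234 + 17, so a_0 = 10
234 = 13·17 + 13, so a_1 = 13
17 = 1·13 + 4, so a_2 = 1
13 = 3·4 + 1, so a_3 = 3
4 = 4·1 + 0, so a_4 = 4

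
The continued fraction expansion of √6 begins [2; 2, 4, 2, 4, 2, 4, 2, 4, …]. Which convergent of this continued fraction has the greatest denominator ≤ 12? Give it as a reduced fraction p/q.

22/9

List convergents until the denominator exceeds the bound:
a_0 = 2: 2/1  (≤ bound)
a_1 = 2: 5/2  (≤ bound)
a_2 = 4: 22/9  (≤ bound)
a_3 = 2: 49/20  (> 12, stop)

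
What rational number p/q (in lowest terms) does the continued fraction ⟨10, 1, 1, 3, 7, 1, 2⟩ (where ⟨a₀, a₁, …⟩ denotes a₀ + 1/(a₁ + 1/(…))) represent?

1765/167

Start with 2.
1 + 1/(2/1) = 1 + 1/2 = 3/2
7 + 1/(3/2) = 7 + 2/3 = 23/3
3 + 1/(23/3) = 3 + 3/23 = 72/23
1 + 1/(72/23) = 1 + 23/72 = 95/72
1 + 1/(95/72) = 1 + 72/95 = 167/95
10 + 1/(167/95) = 10 + 95/167 = 1765/167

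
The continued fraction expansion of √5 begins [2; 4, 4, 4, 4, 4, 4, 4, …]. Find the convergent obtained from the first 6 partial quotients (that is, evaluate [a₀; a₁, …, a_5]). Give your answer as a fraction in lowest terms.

2889/1292

Build up convergents one term at a time:
a_0 = 2: 2/1
a_1 = 4: 9/4
a_2 = 4: 38/17
a_3 = 4: 161/72
a_4 = 4: 682/305
a_5 = 4: 2889/1292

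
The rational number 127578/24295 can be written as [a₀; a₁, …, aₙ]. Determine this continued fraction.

[5; 3, 1, 51, 6, 6, 3]

Repeatedly divide and take the remainder:
127578 = 5·24295 + 6103, so a_0 = 5
24295 = 3·6103 + 5986, so a_1 = 3
6103 = 1·5986 + 117, so a_2 = 1
5986 = 51·117 + 19, so a_3 = 51
117 = 6·19 + 3, so a_4 = 6
19 = 6·3 + 1, so a_5 = 6
3 = 3·1 + 0, so a_6 = 3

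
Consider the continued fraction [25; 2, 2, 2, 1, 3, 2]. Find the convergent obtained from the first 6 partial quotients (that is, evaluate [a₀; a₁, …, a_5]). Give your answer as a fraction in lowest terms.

Start with 3.
1 + 1/(3/1) = 1 + 1/3 = 4/3
2 + 1/(4/3) = 2 + 3/4 = 11/4
2 + 1/(11/4) = 2 + 4/11 = 26/11
2 + 1/(26/11) = 2 + 11/26 = 63/26
25 + 1/(63/26) = 25 + 26/63 = 1601/63

1601/63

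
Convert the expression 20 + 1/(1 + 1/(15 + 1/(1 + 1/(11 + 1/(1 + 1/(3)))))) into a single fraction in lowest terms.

Start with 3.
1 + 1/(3/1) = 1 + 1/3 = 4/3
11 + 1/(4/3) = 11 + 3/4 = 47/4
1 + 1/(47/4) = 1 + 4/47 = 51/47
15 + 1/(51/47) = 15 + 47/51 = 812/51
1 + 1/(812/51) = 1 + 51/812 = 863/812
20 + 1/(863/812) = 20 + 812/863 = 18072/863

18072/863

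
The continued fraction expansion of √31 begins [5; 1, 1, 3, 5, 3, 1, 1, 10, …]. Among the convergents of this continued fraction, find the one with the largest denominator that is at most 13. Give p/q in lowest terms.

a_0 = 5: 5/1  (≤ bound)
a_1 = 1: 6/1  (≤ bound)
a_2 = 1: 11/2  (≤ bound)
a_3 = 3: 39/7  (≤ bound)
a_4 = 5: 206/37  (> 13, stop)

39/7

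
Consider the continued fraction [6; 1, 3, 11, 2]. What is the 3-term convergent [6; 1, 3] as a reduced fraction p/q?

Start with 3.
1 + 1/(3/1) = 1 + 1/3 = 4/3
6 + 1/(4/3) = 6 + 3/4 = 27/4

27/4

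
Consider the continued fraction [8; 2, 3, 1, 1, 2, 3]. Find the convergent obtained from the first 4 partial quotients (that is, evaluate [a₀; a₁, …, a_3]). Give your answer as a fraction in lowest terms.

Start with 1.
3 + 1/(1/1) = 3 + 1/1 = 4/1
2 + 1/(4/1) = 2 + 1/4 = 9/4
8 + 1/(9/4) = 8 + 4/9 = 76/9

76/9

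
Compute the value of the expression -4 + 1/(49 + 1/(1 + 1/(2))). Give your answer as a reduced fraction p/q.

Start with 2.
1 + 1/(2/1) = 1 + 1/2 = 3/2
49 + 1/(3/2) = 49 + 2/3 = 149/3
-4 + 1/(149/3) = -4 + 3/149 = -593/149

-593/149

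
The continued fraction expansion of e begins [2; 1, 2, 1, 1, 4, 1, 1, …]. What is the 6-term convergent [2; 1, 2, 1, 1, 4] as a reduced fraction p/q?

87/32

Compute successive convergents:
a_0 = 2: 2/1
a_1 = 1: 3/1
a_2 = 2: 8/3
a_3 = 1: 11/4
a_4 = 1: 19/7
a_5 = 4: 87/32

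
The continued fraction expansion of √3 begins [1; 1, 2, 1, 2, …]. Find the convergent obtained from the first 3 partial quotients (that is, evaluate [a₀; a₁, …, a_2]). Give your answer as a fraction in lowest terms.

5/3

Work from the innermost term outward:
Start with 2.
1 + 1/(2/1) = 1 + 1/2 = 3/2
1 + 1/(3/2) = 1 + 2/3 = 5/3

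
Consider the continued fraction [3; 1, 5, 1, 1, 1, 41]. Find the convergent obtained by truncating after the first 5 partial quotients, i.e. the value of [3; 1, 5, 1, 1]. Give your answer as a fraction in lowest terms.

Use the convergent recurrence hₖ = aₖ·hₖ₋₁ + hₖ₋₂ (and likewise for the denominators kₖ):
a_0 = 3: 3/1
a_1 = 1: 4/1
a_2 = 5: 23/6
a_3 = 1: 27/7
a_4 = 1: 50/13

50/13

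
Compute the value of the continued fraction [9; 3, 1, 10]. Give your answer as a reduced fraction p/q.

398/43

a_0 = 9: 9/1
a_1 = 3: 28/3
a_2 = 1: 37/4
a_3 = 10: 398/43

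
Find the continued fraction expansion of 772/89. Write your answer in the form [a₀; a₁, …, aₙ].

⌊772/89⌋ = 8, remainder 60
⌊89/60⌋ = 1, remainder 29
⌊60/29⌋ = 2, remainder 2
⌊29/2⌋ = 14, remainder 1
⌊2/1⌋ = 2, remainder 0

[8; 1, 2, 14, 2]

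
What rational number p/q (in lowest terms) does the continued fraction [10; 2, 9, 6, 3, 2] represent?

Use the convergent recurrence hₖ = aₖ·hₖ₋₁ + hₖ₋₂ (and likewise for the denominators kₖ):
a_0 = 10: 10/1
a_1 = 2: 21/2
a_2 = 9: 199/19
a_3 = 6: 1215/116
a_4 = 3: 3844/367
a_5 = 2: 8903/850

8903/850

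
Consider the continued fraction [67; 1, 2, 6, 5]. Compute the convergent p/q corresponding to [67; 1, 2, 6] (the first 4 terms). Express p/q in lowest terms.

1286/19

Start with 6.
2 + 1/(6/1) = 2 + 1/6 = 13/6
1 + 1/(13/6) = 1 + 6/13 = 19/13
67 + 1/(19/13) = 67 + 13/19 = 1286/19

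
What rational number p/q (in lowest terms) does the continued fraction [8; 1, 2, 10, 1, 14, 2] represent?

9093/1048

a_0 = 8: 8/1
a_1 = 1: 9/1
a_2 = 2: 26/3
a_3 = 10: 269/31
a_4 = 1: 295/34
a_5 = 14: 4399/507
a_6 = 2: 9093/1048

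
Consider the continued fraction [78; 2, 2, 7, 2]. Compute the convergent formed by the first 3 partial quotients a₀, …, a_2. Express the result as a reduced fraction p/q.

Compute successive convergents:
a_0 = 78: 78/1
a_1 = 2: 157/2
a_2 = 2: 392/5

392/5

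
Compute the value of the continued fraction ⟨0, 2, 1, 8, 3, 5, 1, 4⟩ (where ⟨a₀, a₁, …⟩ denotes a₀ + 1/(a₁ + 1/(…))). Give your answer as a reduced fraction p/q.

a_0 = 0: 0/1
a_1 = 2: 1/2
a_2 = 1: 1/3
a_3 = 8: 9/26
a_4 = 3: 28/81
a_5 = 5: 149/431
a_6 = 1: 177/512
a_7 = 4: 857/2479

857/2479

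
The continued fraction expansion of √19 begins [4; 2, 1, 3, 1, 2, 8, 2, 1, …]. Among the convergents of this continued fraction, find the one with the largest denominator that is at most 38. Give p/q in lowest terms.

61/14

List convergents until the denominator exceeds the bound:
a_0 = 4: 4/1  (≤ bound)
a_1 = 2: 9/2  (≤ bound)
a_2 = 1: 13/3  (≤ bound)
a_3 = 3: 48/11  (≤ bound)
a_4 = 1: 61/14  (≤ bound)
a_5 = 2: 170/39  (> 38, stop)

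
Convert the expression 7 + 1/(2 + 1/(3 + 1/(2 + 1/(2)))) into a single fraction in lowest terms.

Start with 2.
2 + 1/(2/1) = 2 + 1/2 = 5/2
3 + 1/(5/2) = 3 + 2/5 = 17/5
2 + 1/(17/5) = 2 + 5/17 = 39/17
7 + 1/(39/17) = 7 + 17/39 = 290/39

290/39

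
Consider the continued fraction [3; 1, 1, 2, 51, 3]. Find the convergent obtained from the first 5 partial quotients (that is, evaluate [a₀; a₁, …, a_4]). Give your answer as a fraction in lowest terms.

Start with 51.
2 + 1/(51/1) = 2 + 1/51 = 103/51
1 + 1/(103/51) = 1 + 51/103 = 154/103
1 + 1/(154/103) = 1 + 103/154 = 257/154
3 + 1/(257/154) = 3 + 154/257 = 925/257

925/257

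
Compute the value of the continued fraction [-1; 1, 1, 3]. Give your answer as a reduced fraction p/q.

-3/7

Collapse the nested fraction from the inside out:
Start with 3.
1 + 1/(3/1) = 1 + 1/3 = 4/3
1 + 1/(4/3) = 1 + 3/4 = 7/4
-1 + 1/(7/4) = -1 + 4/7 = -3/7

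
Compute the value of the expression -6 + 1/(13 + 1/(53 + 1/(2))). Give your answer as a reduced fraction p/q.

-8251/1393

Compute successive convergents:
a_0 = -6: -6/1
a_1 = 13: -77/13
a_2 = 53: -4087/690
a_3 = 2: -8251/1393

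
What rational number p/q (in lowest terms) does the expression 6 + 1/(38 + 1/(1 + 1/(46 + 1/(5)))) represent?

a_0 = 6: 6/1
a_1 = 38: 229/38
a_2 = 1: 235/39
a_3 = 46: 11039/1832
a_4 = 5: 55430/9199

55430/9199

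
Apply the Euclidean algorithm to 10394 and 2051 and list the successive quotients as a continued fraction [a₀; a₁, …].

[5; 14, 1, 3, 11, 3]

10394 ÷ 2051 → quotient 5, remainder 139
2051 ÷ 139 → quotient 14, remainder 105
139 ÷ 105 → quotient 1, remainder 34
105 ÷ 34 → quotient 3, remainder 3
34 ÷ 3 → quotient 11, remainder 1
3 ÷ 1 → quotient 3, remainder 0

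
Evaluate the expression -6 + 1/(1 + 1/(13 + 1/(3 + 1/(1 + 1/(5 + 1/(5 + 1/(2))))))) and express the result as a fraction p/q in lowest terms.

Starting at the tail and folding back:
Start with 2.
5 + 1/(2/1) = 5 + 1/2 = 11/2
5 + 1/(11/2) = 5 + 2/11 = 57/11
1 + 1/(57/11) = 1 + 11/57 = 68/57
3 + 1/(68/57) = 3 + 57/68 = 261/68
13 + 1/(261/68) = 13 + 68/261 = 3461/261
1 + 1/(3461/261) = 1 + 261/3461 = 3722/3461
-6 + 1/(3722/3461) = -6 + 3461/3722 = -18871/3722

-18871/3722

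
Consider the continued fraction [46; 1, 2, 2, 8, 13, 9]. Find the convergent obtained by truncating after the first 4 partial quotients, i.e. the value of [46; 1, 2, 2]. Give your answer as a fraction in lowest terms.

327/7

Start with 2.
2 + 1/(2/1) = 2 + 1/2 = 5/2
1 + 1/(5/2) = 1 + 2/5 = 7/5
46 + 1/(7/5) = 46 + 5/7 = 327/7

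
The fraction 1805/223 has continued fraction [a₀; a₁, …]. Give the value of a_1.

10

⌊1805/223⌋ = 8, remainder 21
⌊223/21⌋ = 10, remainder 13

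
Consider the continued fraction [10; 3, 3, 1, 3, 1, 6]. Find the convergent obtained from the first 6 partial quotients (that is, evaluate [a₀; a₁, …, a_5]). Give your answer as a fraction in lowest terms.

639/62

a_0 = 10: 10/1
a_1 = 3: 31/3
a_2 = 3: 103/10
a_3 = 1: 134/13
a_4 = 3: 505/49
a_5 = 1: 639/62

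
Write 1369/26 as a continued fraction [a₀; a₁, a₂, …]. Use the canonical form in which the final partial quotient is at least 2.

[52; 1, 1, 1, 8]

Apply division with remainder until the remainder is 0:
⌊1369/26⌋ = 52, remainder 17
⌊26/17⌋ = 1, remainder 9
⌊17/9⌋ = 1, remainder 8
⌊9/8⌋ = 1, remainder 1
⌊8/1⌋ = 8, remainder 0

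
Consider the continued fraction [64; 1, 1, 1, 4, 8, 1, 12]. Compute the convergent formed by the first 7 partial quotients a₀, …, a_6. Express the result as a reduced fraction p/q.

Use the convergent recurrence hₖ = aₖ·hₖ₋₁ + hₖ₋₂ (and likewise for the denominators kₖ):
a_0 = 64: 64/1
a_1 = 1: 65/1
a_2 = 1: 129/2
a_3 = 1: 194/3
a_4 = 4: 905/14
a_5 = 8: 7434/115
a_6 = 1: 8339/129

8339/129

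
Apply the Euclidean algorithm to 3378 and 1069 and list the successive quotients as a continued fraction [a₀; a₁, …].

[3; 6, 3, 1, 42]

3378 = 3·1069 + 171, so a_0 = 3
1069 = 6·171 + 43, so a_1 = 6
171 = 3·43 + 42, so a_2 = 3
43 = 1·42 + 1, so a_3 = 1
42 = 42·1 + 0, so a_4 = 42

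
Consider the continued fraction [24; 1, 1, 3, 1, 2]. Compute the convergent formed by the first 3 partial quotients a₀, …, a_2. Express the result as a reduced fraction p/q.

a_0 = 24: 24/1
a_1 = 1: 25/1
a_2 = 1: 49/2

49/2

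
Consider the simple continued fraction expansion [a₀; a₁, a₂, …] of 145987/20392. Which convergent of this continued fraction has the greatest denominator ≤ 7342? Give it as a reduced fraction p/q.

a_0 = 7: 7/1  (≤ bound)
a_1 = 6: 43/6  (≤ bound)
a_2 = 3: 136/19  (≤ bound)
a_3 = 2: 315/44  (≤ bound)
a_4 = 8: 2656/371  (≤ bound)
a_5 = 2: 5627/786  (≤ bound)
a_6 = 12: 70180/9803  (> 7342, stop)

5627/786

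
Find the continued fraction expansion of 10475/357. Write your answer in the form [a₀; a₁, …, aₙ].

10475 = 29·357 + 122, so a_0 = 29
357 = 2·122 + 113, so a_1 = 2
122 = 1·113 + 9, so a_2 = 1
113 = 12·9 + 5, so a_3 = 12
9 = 1·5 + 4, so a_4 = 1
5 = 1·4 + 1, so a_5 = 1
4 = 4·1 + 0, so a_6 = 4

[29; 2, 1, 12, 1, 1, 4]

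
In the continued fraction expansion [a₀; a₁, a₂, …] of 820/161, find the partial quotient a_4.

⌊820/161⌋ = 5, remainder 15
⌊161/15⌋ = 10, remainder 11
⌊15/11⌋ = 1, remainder 4
⌊11/4⌋ = 2, remainder 3
⌊4/3⌋ = 1, remainder 1

1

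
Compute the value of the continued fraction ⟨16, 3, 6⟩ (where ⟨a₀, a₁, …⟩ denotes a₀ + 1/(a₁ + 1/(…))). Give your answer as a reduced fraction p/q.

310/19

Start with 6.
3 + 1/(6/1) = 3 + 1/6 = 19/6
16 + 1/(19/6) = 16 + 6/19 = 310/19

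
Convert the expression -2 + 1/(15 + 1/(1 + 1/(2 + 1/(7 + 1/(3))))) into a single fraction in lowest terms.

-2095/1082

Start with 3.
7 + 1/(3/1) = 7 + 1/3 = 22/3
2 + 1/(22/3) = 2 + 3/22 = 47/22
1 + 1/(47/22) = 1 + 22/47 = 69/47
15 + 1/(69/47) = 15 + 47/69 = 1082/69
-2 + 1/(1082/69) = -2 + 69/1082 = -2095/1082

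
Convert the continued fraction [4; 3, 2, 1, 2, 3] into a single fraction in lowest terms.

Start with 3.
2 + 1/(3/1) = 2 + 1/3 = 7/3
1 + 1/(7/3) = 1 + 3/7 = 10/7
2 + 1/(10/7) = 2 + 7/10 = 27/10
3 + 1/(27/10) = 3 + 10/27 = 91/27
4 + 1/(91/27) = 4 + 27/91 = 391/91

391/91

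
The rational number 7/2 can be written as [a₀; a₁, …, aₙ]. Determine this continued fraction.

[3; 2]

⌊7/2⌋ = 3, remainder 1
⌊2/1⌋ = 2, remainder 0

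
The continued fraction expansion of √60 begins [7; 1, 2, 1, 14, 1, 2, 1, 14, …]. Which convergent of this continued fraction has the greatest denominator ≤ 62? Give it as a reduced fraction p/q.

a_0 = 7: 7/1  (≤ bound)
a_1 = 1: 8/1  (≤ bound)
a_2 = 2: 23/3  (≤ bound)
a_3 = 1: 31/4  (≤ bound)
a_4 = 14: 457/59  (≤ bound)
a_5 = 1: 488/63  (> 62, stop)

457/59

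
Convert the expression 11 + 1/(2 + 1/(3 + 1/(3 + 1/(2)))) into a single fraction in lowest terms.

Use the convergent recurrence hₖ = aₖ·hₖ₋₁ + hₖ₋₂ (and likewise for the denominators kₖ):
a_0 = 11: 11/1
a_1 = 2: 23/2
a_2 = 3: 80/7
a_3 = 3: 263/23
a_4 = 2: 606/53

606/53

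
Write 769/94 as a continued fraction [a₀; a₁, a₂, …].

[8; 5, 1, 1, 8]

769 = 8·94 + 17, so a_0 = 8
94 = 5·17 + 9, so a_1 = 5
17 = 1·9 + 8, so a_2 = 1
9 = 1·8 + 1, so a_3 = 1
8 = 8·1 + 0, so a_4 = 8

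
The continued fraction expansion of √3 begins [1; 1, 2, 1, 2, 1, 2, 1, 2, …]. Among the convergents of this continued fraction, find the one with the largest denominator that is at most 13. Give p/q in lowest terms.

19/11

a_0 = 1: 1/1  (≤ bound)
a_1 = 1: 2/1  (≤ bound)
a_2 = 2: 5/3  (≤ bound)
a_3 = 1: 7/4  (≤ bound)
a_4 = 2: 19/11  (≤ bound)
a_5 = 1: 26/15  (> 13, stop)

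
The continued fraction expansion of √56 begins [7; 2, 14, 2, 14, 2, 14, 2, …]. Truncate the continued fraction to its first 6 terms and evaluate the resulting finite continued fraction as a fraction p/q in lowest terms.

a_0 = 7: 7/1
a_1 = 2: 15/2
a_2 = 14: 217/29
a_3 = 2: 449/60
a_4 = 14: 6503/869
a_5 = 2: 13455/1798

13455/1798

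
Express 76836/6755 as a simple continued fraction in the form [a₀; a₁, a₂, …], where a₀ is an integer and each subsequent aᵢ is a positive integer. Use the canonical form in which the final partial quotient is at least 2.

[11; 2, 1, 2, 49, 3, 2, 2]

Run the Euclidean algorithm, recording each quotient:
⌊76836/6755⌋ = 11, remainder 2531
⌊6755/2531⌋ = 2, remainder 1693
⌊2531/1693⌋ = 1, remainder 838
⌊1693/838⌋ = 2, remainder 17
⌊838/17⌋ = 49, remainder 5
⌊17/5⌋ = 3, remainder 2
⌊5/2⌋ = 2, remainder 1
⌊2/1⌋ = 2, remainder 0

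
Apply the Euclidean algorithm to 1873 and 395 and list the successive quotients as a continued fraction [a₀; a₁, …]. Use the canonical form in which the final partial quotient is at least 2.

Apply division with remainder until the remainder is 0:
⌊1873/395⌋ = 4, remainder 293
⌊395/293⌋ = 1, remainder 102
⌊293/102⌋ = 2, remainder 89
⌊102/89⌋ = 1, remainder 13
⌊89/13⌋ = 6, remainder 11
⌊13/11⌋ = 1, remainder 2
⌊11/2⌋ = 5, remainder 1
⌊2/1⌋ = 2, remainder 0

[4; 1, 2, 1, 6, 1, 5, 2]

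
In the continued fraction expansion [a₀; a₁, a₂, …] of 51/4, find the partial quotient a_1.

1

Apply division with remainder until the remainder is 0:
51 = 12·4 + 3, so a_0 = 12
4 = 1·3 + 1, so a_1 = 1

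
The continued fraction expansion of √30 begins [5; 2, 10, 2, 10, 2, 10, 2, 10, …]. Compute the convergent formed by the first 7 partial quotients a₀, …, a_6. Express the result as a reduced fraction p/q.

Start with 10.
2 + 1/(10/1) = 2 + 1/10 = 21/10
10 + 1/(21/10) = 10 + 10/21 = 220/21
2 + 1/(220/21) = 2 + 21/220 = 461/220
10 + 1/(461/220) = 10 + 220/461 = 4830/461
2 + 1/(4830/461) = 2 + 461/4830 = 10121/4830
5 + 1/(10121/4830) = 5 + 4830/10121 = 55435/10121

55435/10121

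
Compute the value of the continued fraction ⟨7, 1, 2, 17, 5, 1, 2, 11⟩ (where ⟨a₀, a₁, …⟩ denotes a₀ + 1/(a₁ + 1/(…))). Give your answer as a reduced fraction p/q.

a_0 = 7: 7/1
a_1 = 1: 8/1
a_2 = 2: 23/3
a_3 = 17: 399/52
a_4 = 5: 2018/263
a_5 = 1: 2417/315
a_6 = 2: 6852/893
a_7 = 11: 77789/10138

77789/10138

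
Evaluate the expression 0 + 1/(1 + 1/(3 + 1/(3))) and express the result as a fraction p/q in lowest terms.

10/13

Use the convergent recurrence hₖ = aₖ·hₖ₋₁ + hₖ₋₂ (and likewise for the denominators kₖ):
a_0 = 0: 0/1
a_1 = 1: 1/1
a_2 = 3: 3/4
a_3 = 3: 10/13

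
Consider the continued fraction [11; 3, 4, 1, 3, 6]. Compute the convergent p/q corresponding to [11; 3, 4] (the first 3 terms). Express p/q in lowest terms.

147/13

Starting at the tail and folding back:
Start with 4.
3 + 1/(4/1) = 3 + 1/4 = 13/4
11 + 1/(13/4) = 11 + 4/13 = 147/13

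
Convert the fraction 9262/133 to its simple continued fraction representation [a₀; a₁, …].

Apply division with remainder until the remainder is 0:
9262 = 69·133 + 85, so a_0 = 69
133 = 1·85 + 48, so a_1 = 1
85 = 1·48 + 37, so a_2 = 1
48 = 1·37 + 11, so a_3 = 1
37 = 3·11 + 4, so a_4 = 3
11 = 2·4 + 3, so a_5 = 2
4 = 1·3 + 1, so a_6 = 1
3 = 3·1 + 0, so a_7 = 3

[69; 1, 1, 1, 3, 2, 1, 3]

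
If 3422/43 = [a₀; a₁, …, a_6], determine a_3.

3422 = 79·43 + 25, so a_0 = 79
43 = 1·25 + 18, so a_1 = 1
25 = 1·18 + 7, so a_2 = 1
18 = 2·7 + 4, so a_3 = 2

2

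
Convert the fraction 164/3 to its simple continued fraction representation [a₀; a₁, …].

164 = 54·3 + 2, so a_0 = 54
3 = 1·2 + 1, so a_1 = 1
2 = 2·1 + 0, so a_2 = 2

[54; 1, 2]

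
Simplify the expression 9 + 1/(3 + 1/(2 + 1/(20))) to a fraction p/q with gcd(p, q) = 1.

1328/143

Start with 20.
2 + 1/(20/1) = 2 + 1/20 = 41/20
3 + 1/(41/20) = 3 + 20/41 = 143/41
9 + 1/(143/41) = 9 + 41/143 = 1328/143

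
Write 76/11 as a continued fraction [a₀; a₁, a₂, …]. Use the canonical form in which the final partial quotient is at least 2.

76 = 6·11 + 10, so a_0 = 6
11 = 1·10 + 1, so a_1 = 1
10 = 10·1 + 0, so a_2 = 10

[6; 1, 10]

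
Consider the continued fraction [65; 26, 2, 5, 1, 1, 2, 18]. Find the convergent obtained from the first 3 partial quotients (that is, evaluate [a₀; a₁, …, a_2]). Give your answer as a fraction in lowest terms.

a_0 = 65: 65/1
a_1 = 26: 1691/26
a_2 = 2: 3447/53

3447/53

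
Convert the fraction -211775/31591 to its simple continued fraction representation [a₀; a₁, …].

-211775 ÷ 31591 → quotient -7, remainder 9362
31591 ÷ 9362 → quotient 3, remainder 3505
9362 ÷ 3505 → quotient 2, remainder 2352
3505 ÷ 2352 → quotient 1, remainder 1153
2352 ÷ 1153 → quotient 2, remainder 46
1153 ÷ 46 → quotient 25, remainder 3
46 ÷ 3 → quotient 15, remainder 1
3 ÷ 1 → quotient 3, remainder 0

[-7; 3, 2, 1, 2, 25, 15, 3]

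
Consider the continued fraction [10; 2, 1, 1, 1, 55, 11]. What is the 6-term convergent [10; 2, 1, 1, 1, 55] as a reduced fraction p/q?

4617/445

Starting at the tail and folding back:
Start with 55.
1 + 1/(55/1) = 1 + 1/55 = 56/55
1 + 1/(56/55) = 1 + 55/56 = 111/56
1 + 1/(111/56) = 1 + 56/111 = 167/111
2 + 1/(167/111) = 2 + 111/167 = 445/167
10 + 1/(445/167) = 10 + 167/445 = 4617/445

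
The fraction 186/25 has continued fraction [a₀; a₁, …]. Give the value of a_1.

2

186 ÷ 25 → quotient 7, remainder 11
25 ÷ 11 → quotient 2, remainder 3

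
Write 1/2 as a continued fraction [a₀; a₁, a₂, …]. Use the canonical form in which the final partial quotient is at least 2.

1 = 0·2 + 1, so a_0 = 0
2 = 2·1 + 0, so a_1 = 2

[0; 2]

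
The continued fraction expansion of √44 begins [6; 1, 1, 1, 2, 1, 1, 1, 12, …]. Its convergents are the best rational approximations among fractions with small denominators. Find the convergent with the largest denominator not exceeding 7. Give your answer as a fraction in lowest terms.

a_0 = 6: 6/1  (≤ bound)
a_1 = 1: 7/1  (≤ bound)
a_2 = 1: 13/2  (≤ bound)
a_3 = 1: 20/3  (≤ bound)
a_4 = 2: 53/8  (> 7, stop)

20/3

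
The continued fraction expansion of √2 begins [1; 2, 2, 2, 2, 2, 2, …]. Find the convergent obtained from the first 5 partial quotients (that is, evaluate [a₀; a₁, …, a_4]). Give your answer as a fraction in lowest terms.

41/29

a_0 = 1: 1/1
a_1 = 2: 3/2
a_2 = 2: 7/5
a_3 = 2: 17/12
a_4 = 2: 41/29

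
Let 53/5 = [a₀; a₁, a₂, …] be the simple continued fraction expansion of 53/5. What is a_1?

Apply division with remainder until the remainder is 0:
53 ÷ 5 → quotient 10, remainder 3
5 ÷ 3 → quotient 1, remainder 2

1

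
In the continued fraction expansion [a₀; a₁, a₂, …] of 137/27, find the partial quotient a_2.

2

Apply division with remainder until the remainder is 0:
⌊137/27⌋ = 5, remainder 2
⌊27/2⌋ = 13, remainder 1
⌊2/1⌋ = 2, remainder 0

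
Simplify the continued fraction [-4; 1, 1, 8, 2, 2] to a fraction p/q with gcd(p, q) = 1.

Work from the innermost term outward:
Start with 2.
2 + 1/(2/1) = 2 + 1/2 = 5/2
8 + 1/(5/2) = 8 + 2/5 = 42/5
1 + 1/(42/5) = 1 + 5/42 = 47/42
1 + 1/(47/42) = 1 + 42/47 = 89/47
-4 + 1/(89/47) = -4 + 47/89 = -309/89

-309/89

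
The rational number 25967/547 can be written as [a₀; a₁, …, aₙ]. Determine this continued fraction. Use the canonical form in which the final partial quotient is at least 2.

⌊25967/547⌋ = 47, remainder 258
⌊547/258⌋ = 2, remainder 31
⌊258/31⌋ = 8, remainder 10
⌊31/10⌋ = 3, remainder 1
⌊10/1⌋ = 10, remainder 0

[47; 2, 8, 3, 10]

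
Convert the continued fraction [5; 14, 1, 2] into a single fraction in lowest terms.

Start with 2.
1 + 1/(2/1) = 1 + 1/2 = 3/2
14 + 1/(3/2) = 14 + 2/3 = 44/3
5 + 1/(44/3) = 5 + 3/44 = 223/44

223/44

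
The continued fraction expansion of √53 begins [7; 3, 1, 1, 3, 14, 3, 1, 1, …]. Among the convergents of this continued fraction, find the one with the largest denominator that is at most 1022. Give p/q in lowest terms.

2599/357

a_0 = 7: 7/1  (≤ bound)
a_1 = 3: 22/3  (≤ bound)
a_2 = 1: 29/4  (≤ bound)
a_3 = 1: 51/7  (≤ bound)
a_4 = 3: 182/25  (≤ bound)
a_5 = 14: 2599/357  (≤ bound)
a_6 = 3: 7979/1096  (> 1022, stop)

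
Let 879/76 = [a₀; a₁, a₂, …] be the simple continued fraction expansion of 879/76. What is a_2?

1

Apply division with remainder until the remainder is 0:
879 ÷ 76 → quotient 11, remainder 43
76 ÷ 43 → quotient 1, remainder 33
43 ÷ 33 → quotient 1, remainder 10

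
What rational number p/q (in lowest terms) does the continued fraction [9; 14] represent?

127/14

Collapse the nested fraction from the inside out:
Start with 14.
9 + 1/(14/1) = 9 + 1/14 = 127/14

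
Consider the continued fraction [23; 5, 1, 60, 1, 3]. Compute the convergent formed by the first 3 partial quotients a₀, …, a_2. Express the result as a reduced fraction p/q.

139/6

Start with 1.
5 + 1/(1/1) = 5 + 1/1 = 6/1
23 + 1/(6/1) = 23 + 1/6 = 139/6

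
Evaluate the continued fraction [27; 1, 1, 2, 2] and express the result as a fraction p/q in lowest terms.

Build up convergents one term at a time:
a_0 = 27: 27/1
a_1 = 1: 28/1
a_2 = 1: 55/2
a_3 = 2: 138/5
a_4 = 2: 331/12

331/12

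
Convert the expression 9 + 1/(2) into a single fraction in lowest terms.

Start with 2.
9 + 1/(2/1) = 9 + 1/2 = 19/2

19/2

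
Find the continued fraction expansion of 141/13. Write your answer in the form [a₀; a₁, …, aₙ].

141 = 10·13 + 11, so a_0 = 10
13 = 1·11 + 2, so a_1 = 1
11 = 5·2 + 1, so a_2 = 5
2 = 2·1 + 0, so a_3 = 2

[10; 1, 5, 2]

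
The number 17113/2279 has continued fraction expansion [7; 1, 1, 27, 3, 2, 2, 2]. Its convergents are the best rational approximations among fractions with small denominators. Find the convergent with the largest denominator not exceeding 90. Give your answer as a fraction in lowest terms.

List convergents until the denominator exceeds the bound:
a_0 = 7: 7/1  (≤ bound)
a_1 = 1: 8/1  (≤ bound)
a_2 = 1: 15/2  (≤ bound)
a_3 = 27: 413/55  (≤ bound)
a_4 = 3: 1254/167  (> 90, stop)

413/55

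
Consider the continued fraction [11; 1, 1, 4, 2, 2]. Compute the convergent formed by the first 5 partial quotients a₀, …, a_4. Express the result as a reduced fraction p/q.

Work from the innermost term outward:
Start with 2.
4 + 1/(2/1) = 4 + 1/2 = 9/2
1 + 1/(9/2) = 1 + 2/9 = 11/9
1 + 1/(11/9) = 1 + 9/11 = 20/11
11 + 1/(20/11) = 11 + 11/20 = 231/20

231/20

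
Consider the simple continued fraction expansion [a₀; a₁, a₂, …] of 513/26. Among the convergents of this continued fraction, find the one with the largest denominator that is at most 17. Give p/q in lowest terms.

List convergents until the denominator exceeds the bound:
a_0 = 19: 19/1  (≤ bound)
a_1 = 1: 20/1  (≤ bound)
a_2 = 2: 59/3  (≤ bound)
a_3 = 1: 79/4  (≤ bound)
a_4 = 2: 217/11  (≤ bound)
a_5 = 2: 513/26  (> 17, stop)

217/11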